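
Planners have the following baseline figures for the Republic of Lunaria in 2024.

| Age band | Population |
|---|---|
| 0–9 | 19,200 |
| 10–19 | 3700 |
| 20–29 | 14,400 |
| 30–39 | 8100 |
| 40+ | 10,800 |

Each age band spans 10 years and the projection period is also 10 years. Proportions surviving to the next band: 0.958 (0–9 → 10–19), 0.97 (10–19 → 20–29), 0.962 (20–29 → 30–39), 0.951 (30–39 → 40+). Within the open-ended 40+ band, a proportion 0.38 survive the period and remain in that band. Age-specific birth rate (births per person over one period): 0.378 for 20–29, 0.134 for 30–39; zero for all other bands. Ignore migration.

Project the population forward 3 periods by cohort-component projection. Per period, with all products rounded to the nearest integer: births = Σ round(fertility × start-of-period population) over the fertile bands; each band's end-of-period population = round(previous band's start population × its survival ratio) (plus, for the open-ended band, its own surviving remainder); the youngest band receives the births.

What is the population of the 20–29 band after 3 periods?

Numbering the bands 1..5 from youngest to oldest:
[period 1]
Births: 14400 × 0.378 = 5443 ; 8100 × 0.134 = 1085 — total 6528
Band 2: 19200 × 0.958 = 18394
Band 3: 3700 × 0.97 = 3589
Band 4: 14400 × 0.962 = 13853
Band 5: 8100 × 0.951 + 10800 × 0.38 = 7703 + 4104 = 11807
End of period: [6528, 18394, 3589, 13853, 11807]
[period 2]
Births: 3589 × 0.378 = 1357 ; 13853 × 0.134 = 1856 — total 3213
Band 2: 6528 × 0.958 = 6254
Band 3: 18394 × 0.97 = 17842
Band 4: 3589 × 0.962 = 3453
Band 5: 13853 × 0.951 + 11807 × 0.38 = 13174 + 4487 = 17661
End of period: [3213, 6254, 17842, 3453, 17661]
[period 3]
Births: 17842 × 0.378 = 6744 ; 3453 × 0.134 = 463 — total 7207
Band 2: 3213 × 0.958 = 3078
Band 3: 6254 × 0.97 = 6066
Band 4: 17842 × 0.962 = 17164
Band 5: 3453 × 0.951 + 17661 × 0.38 = 3284 + 6711 = 9995
End of period: [7207, 3078, 6066, 17164, 9995]

6066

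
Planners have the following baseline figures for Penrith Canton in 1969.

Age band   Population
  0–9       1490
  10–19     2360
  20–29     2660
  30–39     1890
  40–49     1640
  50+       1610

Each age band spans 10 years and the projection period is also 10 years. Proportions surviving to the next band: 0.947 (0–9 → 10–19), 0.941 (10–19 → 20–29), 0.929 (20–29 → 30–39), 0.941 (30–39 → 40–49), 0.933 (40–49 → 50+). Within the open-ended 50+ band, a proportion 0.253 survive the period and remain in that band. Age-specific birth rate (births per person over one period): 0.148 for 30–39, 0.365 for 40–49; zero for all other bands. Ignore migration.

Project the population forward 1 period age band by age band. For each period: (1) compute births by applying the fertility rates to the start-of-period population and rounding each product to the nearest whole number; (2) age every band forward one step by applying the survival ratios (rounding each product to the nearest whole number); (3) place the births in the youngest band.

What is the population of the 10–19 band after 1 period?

1411

After projecting period 1:
Births: 1890 × 0.148 = 280  |  1640 × 0.365 = 599 ⇒ total 879
10–19: 1490 × 0.947 = 1411
20–29: 2360 × 0.941 = 2221
30–39: 2660 × 0.929 = 2471
40–49: 1890 × 0.941 = 1778
50+: 1640 × 0.933 + 1610 × 0.253 = 1530 + 407 = 1937
Giving 879 / 1411 / 2221 / 2471 / 1778 / 1937.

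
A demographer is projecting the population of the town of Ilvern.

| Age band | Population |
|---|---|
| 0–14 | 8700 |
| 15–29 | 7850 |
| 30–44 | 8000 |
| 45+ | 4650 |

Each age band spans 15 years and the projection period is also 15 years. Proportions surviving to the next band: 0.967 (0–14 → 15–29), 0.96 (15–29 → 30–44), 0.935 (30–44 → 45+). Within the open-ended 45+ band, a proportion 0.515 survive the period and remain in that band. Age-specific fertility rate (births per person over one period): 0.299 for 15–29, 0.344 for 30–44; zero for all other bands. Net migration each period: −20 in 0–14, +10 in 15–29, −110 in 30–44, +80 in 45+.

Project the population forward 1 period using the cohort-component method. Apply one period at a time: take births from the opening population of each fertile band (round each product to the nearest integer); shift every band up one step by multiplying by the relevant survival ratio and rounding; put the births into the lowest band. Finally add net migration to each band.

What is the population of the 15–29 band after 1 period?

8423

(Groups numbered youngest = 1 to oldest = 4.)
Period 1:
Births: 7850 × 0.299 = 2347, 8000 × 0.344 = 2752 → 5099
Group 2: 8700 × 0.967 = 8413
Group 3: 7850 × 0.96 = 7536
Group 4: 8000 × 0.935 + 4650 × 0.515 = 7480 + 2395 = 9875
Net migration: Group 1 − 20 → 5079; Group 2 + 10 → 8423; Group 3 − 110 → 7426; Group 4 + 80 → 9955
End of period: [5079, 8423, 7426, 9955]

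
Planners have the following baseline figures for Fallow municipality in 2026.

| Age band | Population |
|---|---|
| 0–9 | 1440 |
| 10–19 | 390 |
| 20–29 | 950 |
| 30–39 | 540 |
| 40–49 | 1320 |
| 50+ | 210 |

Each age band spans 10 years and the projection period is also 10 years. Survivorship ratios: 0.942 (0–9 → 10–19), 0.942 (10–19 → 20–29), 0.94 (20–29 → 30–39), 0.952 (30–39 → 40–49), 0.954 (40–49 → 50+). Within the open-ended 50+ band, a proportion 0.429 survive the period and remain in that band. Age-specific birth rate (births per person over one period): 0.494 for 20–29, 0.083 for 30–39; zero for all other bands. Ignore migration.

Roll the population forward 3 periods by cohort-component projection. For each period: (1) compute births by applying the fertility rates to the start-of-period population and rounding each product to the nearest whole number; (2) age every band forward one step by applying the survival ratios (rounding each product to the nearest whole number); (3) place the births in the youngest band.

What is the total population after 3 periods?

4154

Period 1.
Births: 950 × 0.494 = 469  |  540 × 0.083 = 45 → total 514
10–19: 1440 × 0.942 = 1356
20–29: 390 × 0.942 = 367
30–39: 950 × 0.94 = 893
40–49: 540 × 0.952 = 514
50+: 1320 × 0.954 + 210 × 0.429 = 1259 + 90 = 1349
End of period: [514, 1356, 367, 893, 514, 1349]
Period 2.
Births: 367 × 0.494 = 181  |  893 × 0.083 = 74 → total 255
10–19: 514 × 0.942 = 484
20–29: 1356 × 0.942 = 1277
30–39: 367 × 0.94 = 345
40–49: 893 × 0.952 = 850
50+: 514 × 0.954 + 1349 × 0.429 = 490 + 579 = 1069
End of period: [255, 484, 1277, 345, 850, 1069]
Period 3.
Births: 1277 × 0.494 = 631  |  345 × 0.083 = 29 → total 660
10–19: 255 × 0.942 = 240
20–29: 484 × 0.942 = 456
30–39: 1277 × 0.94 = 1200
40–49: 345 × 0.952 = 328
50+: 850 × 0.954 + 1069 × 0.429 = 811 + 459 = 1270
End of period: [660, 240, 456, 1200, 328, 1270]
Total after period 3: 660 + 240 + 456 + 1200 + 328 + 1270 = 4154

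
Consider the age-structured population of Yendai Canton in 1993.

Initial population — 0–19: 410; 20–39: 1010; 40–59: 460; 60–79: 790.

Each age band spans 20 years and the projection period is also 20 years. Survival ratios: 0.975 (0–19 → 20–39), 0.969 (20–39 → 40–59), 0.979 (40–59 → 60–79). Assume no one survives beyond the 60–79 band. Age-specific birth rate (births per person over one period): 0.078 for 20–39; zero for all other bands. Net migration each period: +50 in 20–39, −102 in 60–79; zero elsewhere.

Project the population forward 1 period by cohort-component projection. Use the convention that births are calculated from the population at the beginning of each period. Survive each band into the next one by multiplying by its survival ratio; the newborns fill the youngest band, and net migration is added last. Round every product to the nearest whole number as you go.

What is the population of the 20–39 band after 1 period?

450

Numbering the groups 1..4 from youngest to oldest:
— Period 1 —
Births: 1010 × 0.078 = 79
Group 2: 410 × 0.975 = 400
Group 3: 1010 × 0.969 = 979
Group 4: 460 × 0.979 = 450
Net migration: Group 2 + 50 → 450; Group 4 − 102 → 348
→ [79, 450, 979, 348]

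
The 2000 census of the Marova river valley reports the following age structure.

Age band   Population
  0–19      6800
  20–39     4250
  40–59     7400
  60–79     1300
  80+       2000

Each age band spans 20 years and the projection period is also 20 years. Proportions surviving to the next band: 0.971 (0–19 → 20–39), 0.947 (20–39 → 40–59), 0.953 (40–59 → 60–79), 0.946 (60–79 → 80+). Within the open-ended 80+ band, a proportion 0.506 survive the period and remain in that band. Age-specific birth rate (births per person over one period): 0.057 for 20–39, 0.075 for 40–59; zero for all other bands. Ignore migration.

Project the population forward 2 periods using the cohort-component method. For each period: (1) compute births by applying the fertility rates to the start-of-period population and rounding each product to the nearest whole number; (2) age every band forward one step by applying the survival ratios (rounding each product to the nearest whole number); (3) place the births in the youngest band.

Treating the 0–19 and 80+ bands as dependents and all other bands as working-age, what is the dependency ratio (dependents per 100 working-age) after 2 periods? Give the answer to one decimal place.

78.1

After projecting period 1:
Births: 4250 * 0.057 = 242, 7400 * 0.075 = 555 ⇒ total 797
20–39: 6800 * 0.971 = 6603
40–59: 4250 * 0.947 = 4025
60–79: 7400 * 0.953 = 7052
80+: 1300 * 0.946 + 2000 * 0.506 = 1230 + 1012 = 2242
End of period: [797, 6603, 4025, 7052, 2242]
After projecting period 2:
Births: 6603 * 0.057 = 376, 4025 * 0.075 = 302 ⇒ total 678
20–39: 797 * 0.971 = 774
40–59: 6603 * 0.947 = 6253
60–79: 4025 * 0.953 = 3836
80+: 7052 * 0.946 + 2242 * 0.506 = 6671 + 1134 = 7805
End of period: [678, 774, 6253, 3836, 7805]
Dependents (band 0–19 + band 80+) = 678 + 7805 = 8483; working-age = 10863; ratio = 8483/10863 × 100 = 78.1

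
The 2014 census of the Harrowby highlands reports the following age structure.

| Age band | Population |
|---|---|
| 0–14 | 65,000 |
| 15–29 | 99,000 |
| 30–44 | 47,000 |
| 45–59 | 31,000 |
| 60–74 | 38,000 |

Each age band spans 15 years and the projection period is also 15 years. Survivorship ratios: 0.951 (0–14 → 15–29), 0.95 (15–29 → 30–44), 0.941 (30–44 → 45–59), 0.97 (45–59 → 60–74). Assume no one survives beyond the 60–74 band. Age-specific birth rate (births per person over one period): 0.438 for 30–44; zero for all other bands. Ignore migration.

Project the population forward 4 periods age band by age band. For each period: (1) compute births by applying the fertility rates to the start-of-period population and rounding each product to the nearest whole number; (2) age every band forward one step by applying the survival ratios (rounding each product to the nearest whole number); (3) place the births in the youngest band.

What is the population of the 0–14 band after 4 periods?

8146

Numbering the groups 1..5 from youngest to oldest:
— Period 1 —
Births: 47000 × 0.438 = 20586
Group 2: 65000 × 0.951 = 61815
Group 3: 99000 × 0.95 = 94050
Group 4: 47000 × 0.941 = 44227
Group 5: 31000 × 0.97 = 30070
→ [20586, 61815, 94050, 44227, 30070]
— Period 2 —
Births: 94050 × 0.438 = 41194
Group 2: 20586 × 0.951 = 19577
Group 3: 61815 × 0.95 = 58724
Group 4: 94050 × 0.941 = 88501
Group 5: 44227 × 0.97 = 42900
→ [41194, 19577, 58724, 88501, 42900]
— Period 3 —
Births: 58724 × 0.438 = 25721
Group 2: 41194 × 0.951 = 39175
Group 3: 19577 × 0.95 = 18598
Group 4: 58724 × 0.941 = 55259
Group 5: 88501 × 0.97 = 85846
→ [25721, 39175, 18598, 55259, 85846]
— Period 4 —
Births: 18598 × 0.438 = 8146
Group 2: 25721 × 0.951 = 24461
Group 3: 39175 × 0.95 = 37216
Group 4: 18598 × 0.941 = 17501
Group 5: 55259 × 0.97 = 53601
→ [8146, 24461, 37216, 17501, 53601]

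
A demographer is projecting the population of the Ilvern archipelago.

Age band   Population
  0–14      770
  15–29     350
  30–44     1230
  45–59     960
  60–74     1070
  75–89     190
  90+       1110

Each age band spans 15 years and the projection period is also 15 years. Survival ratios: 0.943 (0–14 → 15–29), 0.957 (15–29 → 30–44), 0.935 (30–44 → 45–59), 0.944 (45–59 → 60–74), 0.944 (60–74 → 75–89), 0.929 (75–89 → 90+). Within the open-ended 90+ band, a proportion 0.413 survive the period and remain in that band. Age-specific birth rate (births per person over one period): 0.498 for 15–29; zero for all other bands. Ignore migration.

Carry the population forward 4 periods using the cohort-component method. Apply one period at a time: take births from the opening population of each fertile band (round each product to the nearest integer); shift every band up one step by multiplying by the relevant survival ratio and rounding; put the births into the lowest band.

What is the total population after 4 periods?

3097

Let group 1 be 0–14 through group 7 = 90+.
[period 1]
Births: 350 × 0.498 = 174
Group 2: 770 × 0.943 = 726
Group 3: 350 × 0.957 = 335
Group 4: 1230 × 0.935 = 1150
Group 5: 960 × 0.944 = 906
Group 6: 1070 × 0.944 = 1010
Group 7: 190 × 0.929 + 1110 × 0.413 = 177 + 458 = 635
End of period: [174, 726, 335, 1150, 906, 1010, 635]
[period 2]
Births: 726 × 0.498 = 362
Group 2: 174 × 0.943 = 164
Group 3: 726 × 0.957 = 695
Group 4: 335 × 0.935 = 313
Group 5: 1150 × 0.944 = 1086
Group 6: 906 × 0.944 = 855
Group 7: 1010 × 0.929 + 635 × 0.413 = 938 + 262 = 1200
End of period: [362, 164, 695, 313, 1086, 855, 1200]
[period 3]
Births: 164 × 0.498 = 82
Group 2: 362 × 0.943 = 341
Group 3: 164 × 0.957 = 157
Group 4: 695 × 0.935 = 650
Group 5: 313 × 0.944 = 295
Group 6: 1086 × 0.944 = 1025
Group 7: 855 × 0.929 + 1200 × 0.413 = 794 + 496 = 1290
End of period: [82, 341, 157, 650, 295, 1025, 1290]
[period 4]
Births: 341 × 0.498 = 170
Group 2: 82 × 0.943 = 77
Group 3: 341 × 0.957 = 326
Group 4: 157 × 0.935 = 147
Group 5: 650 × 0.944 = 614
Group 6: 295 × 0.944 = 278
Group 7: 1025 × 0.929 + 1290 × 0.413 = 952 + 533 = 1485
End of period: [170, 77, 326, 147, 614, 278, 1485]
Total after period 4: 170 + 77 + 326 + 147 + 614 + 278 + 1485 = 3097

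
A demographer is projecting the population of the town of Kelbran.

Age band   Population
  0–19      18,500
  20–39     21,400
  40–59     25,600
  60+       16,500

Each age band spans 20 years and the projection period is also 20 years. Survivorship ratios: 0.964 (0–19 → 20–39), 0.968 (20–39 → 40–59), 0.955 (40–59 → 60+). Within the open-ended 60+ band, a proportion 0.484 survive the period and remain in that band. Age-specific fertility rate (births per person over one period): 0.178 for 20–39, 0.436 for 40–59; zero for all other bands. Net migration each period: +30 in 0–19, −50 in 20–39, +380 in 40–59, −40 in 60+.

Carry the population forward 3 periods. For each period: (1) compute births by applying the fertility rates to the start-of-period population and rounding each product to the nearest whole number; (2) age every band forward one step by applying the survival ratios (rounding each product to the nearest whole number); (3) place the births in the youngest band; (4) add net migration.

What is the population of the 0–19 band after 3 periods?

10266

Period 1.
Births: 21400 × 0.178 = 3809, 25600 × 0.436 = 11162 — total 14971
20–39: 18500 × 0.964 = 17834
40–59: 21400 × 0.968 = 20715
60+: 25600 × 0.955 + 16500 × 0.484 = 24448 + 7986 = 32434
Net migration: 0–19 + 30 → 15001; 20–39 − 50 → 17784; 40–59 + 380 → 21095; 60+ − 40 → 32394
→ [15001, 17784, 21095, 32394]
Period 2.
Births: 17784 × 0.178 = 3166, 21095 × 0.436 = 9197 — total 12363
20–39: 15001 × 0.964 = 14461
40–59: 17784 × 0.968 = 17215
60+: 21095 × 0.955 + 32394 × 0.484 = 20146 + 15679 = 35825
Net migration: 0–19 + 30 → 12393; 20–39 − 50 → 14411; 40–59 + 380 → 17595; 60+ − 40 → 35785
→ [12393, 14411, 17595, 35785]
Period 3.
Births: 14411 × 0.178 = 2565, 17595 × 0.436 = 7671 — total 10236
20–39: 12393 × 0.964 = 11947
40–59: 14411 × 0.968 = 13950
60+: 17595 × 0.955 + 35785 × 0.484 = 16803 + 17320 = 34123
Net migration: 0–19 + 30 → 10266; 20–39 − 50 → 11897; 40–59 + 380 → 14330; 60+ − 40 → 34083
→ [10266, 11897, 14330, 34083]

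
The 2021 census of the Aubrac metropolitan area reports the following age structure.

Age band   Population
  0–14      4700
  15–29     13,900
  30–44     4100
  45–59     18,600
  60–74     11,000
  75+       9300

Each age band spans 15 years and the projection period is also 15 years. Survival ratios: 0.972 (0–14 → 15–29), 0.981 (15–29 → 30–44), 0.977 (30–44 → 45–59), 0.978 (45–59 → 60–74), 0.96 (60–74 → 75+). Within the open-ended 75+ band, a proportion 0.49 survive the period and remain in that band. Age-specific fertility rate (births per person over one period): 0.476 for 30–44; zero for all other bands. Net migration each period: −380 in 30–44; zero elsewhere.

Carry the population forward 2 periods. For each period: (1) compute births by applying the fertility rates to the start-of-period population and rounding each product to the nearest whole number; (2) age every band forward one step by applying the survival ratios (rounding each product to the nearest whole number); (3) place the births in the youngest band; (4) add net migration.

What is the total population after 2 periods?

(Groups numbered youngest = 1 to oldest = 6.)
— Period 1 —
Births: 4100 × 0.476 = 1952
Group 2: 4700 × 0.972 = 4568
Group 3: 13900 × 0.981 = 13636
Group 4: 4100 × 0.977 = 4006
Group 5: 18600 × 0.978 = 18191
Group 6: 11000 × 0.96 + 9300 × 0.49 = 10560 + 4557 = 15117
Net migration: Group 3 − 380 → 13256
Population now: 0–14=1952, 15–29=4568, 30–44=13256, 45–59=4006, 60–74=18191, 75+=15117
— Period 2 —
Births: 13256 × 0.476 = 6310
Group 2: 1952 × 0.972 = 1897
Group 3: 4568 × 0.981 = 4481
Group 4: 13256 × 0.977 = 12951
Group 5: 4006 × 0.978 = 3918
Group 6: 18191 × 0.96 + 15117 × 0.49 = 17463 + 7407 = 24870
Net migration: Group 3 − 380 → 4101
Population now: 0–14=6310, 15–29=1897, 30–44=4101, 45–59=12951, 60–74=3918, 75+=24870
Total after period 2: 6310 + 1897 + 4101 + 12951 + 3918 + 24870 = 54047

54047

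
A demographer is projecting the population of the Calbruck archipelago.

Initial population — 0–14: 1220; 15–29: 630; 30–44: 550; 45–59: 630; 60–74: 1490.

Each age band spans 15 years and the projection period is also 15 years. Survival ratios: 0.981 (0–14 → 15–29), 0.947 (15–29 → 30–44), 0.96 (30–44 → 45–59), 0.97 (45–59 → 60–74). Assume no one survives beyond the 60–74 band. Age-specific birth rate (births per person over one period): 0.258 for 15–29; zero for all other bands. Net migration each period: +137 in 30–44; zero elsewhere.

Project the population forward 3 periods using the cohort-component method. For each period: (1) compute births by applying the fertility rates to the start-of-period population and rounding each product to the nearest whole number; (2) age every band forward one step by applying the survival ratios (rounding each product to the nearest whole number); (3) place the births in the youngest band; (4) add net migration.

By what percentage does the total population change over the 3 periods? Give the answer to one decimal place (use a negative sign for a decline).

Period 1:
Births: 630 × 0.258 = 163
15–29: 1220 × 0.981 = 1197
30–44: 630 × 0.947 = 597
45–59: 550 × 0.96 = 528
60–74: 630 × 0.97 = 611
Net migration: 30–44 + 137 → 734
→ [163, 1197, 734, 528, 611]
Period 2:
Births: 1197 × 0.258 = 309
15–29: 163 × 0.981 = 160
30–44: 1197 × 0.947 = 1134
45–59: 734 × 0.96 = 705
60–74: 528 × 0.97 = 512
Net migration: 30–44 + 137 → 1271
→ [309, 160, 1271, 705, 512]
Period 3:
Births: 160 × 0.258 = 41
15–29: 309 × 0.981 = 303
30–44: 160 × 0.947 = 152
45–59: 1271 × 0.96 = 1220
60–74: 705 × 0.97 = 684
Net migration: 30–44 + 137 → 289
→ [41, 303, 289, 1220, 684]
Total: 4520 → 2537; change = -1983; percentage change = -43.9%

-43.9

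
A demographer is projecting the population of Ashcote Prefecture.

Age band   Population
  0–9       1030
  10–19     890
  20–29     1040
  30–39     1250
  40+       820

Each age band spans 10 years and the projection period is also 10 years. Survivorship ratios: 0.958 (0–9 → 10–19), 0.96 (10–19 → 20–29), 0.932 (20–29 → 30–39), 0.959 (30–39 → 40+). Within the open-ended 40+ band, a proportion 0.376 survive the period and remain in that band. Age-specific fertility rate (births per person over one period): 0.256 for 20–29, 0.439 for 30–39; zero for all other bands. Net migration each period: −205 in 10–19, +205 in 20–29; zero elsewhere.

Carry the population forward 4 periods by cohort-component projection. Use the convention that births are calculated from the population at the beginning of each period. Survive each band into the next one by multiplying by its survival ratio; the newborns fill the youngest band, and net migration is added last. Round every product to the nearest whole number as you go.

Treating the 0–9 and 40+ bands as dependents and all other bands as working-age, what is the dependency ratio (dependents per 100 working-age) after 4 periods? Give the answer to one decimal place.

Call the bands 1 to 5, youngest first.
— Period 1 —
Births: 1040 × 0.256 = 266 ; 1250 × 0.439 = 549 → 815
Band 2: 1030 × 0.958 = 987
Band 3: 890 × 0.96 = 854
Band 4: 1040 × 0.932 = 969
Band 5: 1250 × 0.959 + 820 × 0.376 = 1199 + 308 = 1507
Net migration: Band 2 − 205 → 782; Band 3 + 205 → 1059
→ [815, 782, 1059, 969, 1507]
— Period 2 —
Births: 1059 × 0.256 = 271 ; 969 × 0.439 = 425 → 696
Band 2: 815 × 0.958 = 781
Band 3: 782 × 0.96 = 751
Band 4: 1059 × 0.932 = 987
Band 5: 969 × 0.959 + 1507 × 0.376 = 929 + 567 = 1496
Net migration: Band 2 − 205 → 576; Band 3 + 205 → 956
→ [696, 576, 956, 987, 1496]
— Period 3 —
Births: 956 × 0.256 = 245 ; 987 × 0.439 = 433 → 678
Band 2: 696 × 0.958 = 667
Band 3: 576 × 0.96 = 553
Band 4: 956 × 0.932 = 891
Band 5: 987 × 0.959 + 1496 × 0.376 = 947 + 562 = 1509
Net migration: Band 2 − 205 → 462; Band 3 + 205 → 758
→ [678, 462, 758, 891, 1509]
— Period 4 —
Births: 758 × 0.256 = 194 ; 891 × 0.439 = 391 → 585
Band 2: 678 × 0.958 = 650
Band 3: 462 × 0.96 = 444
Band 4: 758 × 0.932 = 706
Band 5: 891 × 0.959 + 1509 × 0.376 = 854 + 567 = 1421
Net migration: Band 2 − 205 → 445; Band 3 + 205 → 649
→ [585, 445, 649, 706, 1421]
Dependents (band 0–9 + band 40+) = 585 + 1421 = 2006; working-age = 1800; ratio = 2006/1800 × 100 = 111.4

111.4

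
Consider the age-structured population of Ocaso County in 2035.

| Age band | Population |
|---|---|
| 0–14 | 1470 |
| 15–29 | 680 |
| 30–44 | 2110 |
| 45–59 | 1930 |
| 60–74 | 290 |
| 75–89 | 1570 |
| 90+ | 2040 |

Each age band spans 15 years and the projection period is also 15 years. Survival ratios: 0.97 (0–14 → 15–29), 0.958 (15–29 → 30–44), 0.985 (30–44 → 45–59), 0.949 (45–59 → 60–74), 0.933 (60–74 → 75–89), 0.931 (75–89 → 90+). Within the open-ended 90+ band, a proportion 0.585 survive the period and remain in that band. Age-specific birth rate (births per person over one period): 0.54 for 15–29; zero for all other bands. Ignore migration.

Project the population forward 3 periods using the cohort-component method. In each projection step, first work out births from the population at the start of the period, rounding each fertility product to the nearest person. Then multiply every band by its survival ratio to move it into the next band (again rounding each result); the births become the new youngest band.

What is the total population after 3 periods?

7721

[period 1]
Births: 680 * 0.54 = 367
15–29: 1470 * 0.97 = 1426
30–44: 680 * 0.958 = 651
45–59: 2110 * 0.985 = 2078
60–74: 1930 * 0.949 = 1832
75–89: 290 * 0.933 = 271
90+: 1570 * 0.931 + 2040 * 0.585 = 1462 + 1193 = 2655
→ [367, 1426, 651, 2078, 1832, 271, 2655]
[period 2]
Births: 1426 * 0.54 = 770
15–29: 367 * 0.97 = 356
30–44: 1426 * 0.958 = 1366
45–59: 651 * 0.985 = 641
60–74: 2078 * 0.949 = 1972
75–89: 1832 * 0.933 = 1709
90+: 271 * 0.931 + 2655 * 0.585 = 252 + 1553 = 1805
→ [770, 356, 1366, 641, 1972, 1709, 1805]
[period 3]
Births: 356 * 0.54 = 192
15–29: 770 * 0.97 = 747
30–44: 356 * 0.958 = 341
45–59: 1366 * 0.985 = 1346
60–74: 641 * 0.949 = 608
75–89: 1972 * 0.933 = 1840
90+: 1709 * 0.931 + 1805 * 0.585 = 1591 + 1056 = 2647
→ [192, 747, 341, 1346, 608, 1840, 2647]
Total after period 3: 192 + 747 + 341 + 1346 + 608 + 1840 + 2647 = 7721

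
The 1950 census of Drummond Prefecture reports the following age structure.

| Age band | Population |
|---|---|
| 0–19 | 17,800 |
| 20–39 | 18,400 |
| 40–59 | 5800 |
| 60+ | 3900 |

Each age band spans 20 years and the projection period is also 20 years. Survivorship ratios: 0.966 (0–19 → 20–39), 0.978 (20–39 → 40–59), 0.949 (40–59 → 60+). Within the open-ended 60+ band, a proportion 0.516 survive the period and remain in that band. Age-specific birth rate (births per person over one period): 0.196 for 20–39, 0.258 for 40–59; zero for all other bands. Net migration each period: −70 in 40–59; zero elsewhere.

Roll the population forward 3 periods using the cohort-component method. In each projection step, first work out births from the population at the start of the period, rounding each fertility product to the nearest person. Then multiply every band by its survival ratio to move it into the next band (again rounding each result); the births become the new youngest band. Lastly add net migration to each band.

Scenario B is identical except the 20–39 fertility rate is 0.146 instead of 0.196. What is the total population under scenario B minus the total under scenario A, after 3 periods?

-2077

— Period 1 —
Births: 18400 × 0.196 = 3606, 5800 × 0.258 = 1496 — total 5102
20–39: 17800 × 0.966 = 17195
40–59: 18400 × 0.978 = 17995
60+: 5800 × 0.949 + 3900 × 0.516 = 5504 + 2012 = 7516
Net migration: 40–59 − 70 → 17925
Population now: 0–19=5102, 20–39=17195, 40–59=17925, 60+=7516
— Period 2 —
Births: 17195 × 0.196 = 3370, 17925 × 0.258 = 4625 — total 7995
20–39: 5102 × 0.966 = 4929
40–59: 17195 × 0.978 = 16817
60+: 17925 × 0.949 + 7516 × 0.516 = 17011 + 3878 = 20889
Net migration: 40–59 − 70 → 16747
Population now: 0–19=7995, 20–39=4929, 40–59=16747, 60+=20889
— Period 3 —
Births: 4929 × 0.196 = 966, 16747 × 0.258 = 4321 — total 5287
20–39: 7995 × 0.966 = 7723
40–59: 4929 × 0.978 = 4821
60+: 16747 × 0.949 + 20889 × 0.516 = 15893 + 10779 = 26672
Net migration: 40–59 − 70 → 4751
Population now: 0–19=5287, 20–39=7723, 40–59=4751, 60+=26672
Scenario A total after 3 periods: 44433
Scenario B projection —
— Period 1 —
Births: 18400 × 0.146 = 2686, 5800 × 0.258 = 1496 — total 4182
20–39: 17800 × 0.966 = 17195
40–59: 18400 × 0.978 = 17995
60+: 5800 × 0.949 + 3900 × 0.516 = 5504 + 2012 = 7516
Net migration: 40–59 − 70 → 17925
Population now: 0–19=4182, 20–39=17195, 40–59=17925, 60+=7516
— Period 2 —
Births: 17195 × 0.146 = 2510, 17925 × 0.258 = 4625 — total 7135
20–39: 4182 × 0.966 = 4040
40–59: 17195 × 0.978 = 16817
60+: 17925 × 0.949 + 7516 × 0.516 = 17011 + 3878 = 20889
Net migration: 40–59 − 70 → 16747
Population now: 0–19=7135, 20–39=4040, 40–59=16747, 60+=20889
— Period 3 —
Births: 4040 × 0.146 = 590, 16747 × 0.258 = 4321 — total 4911
20–39: 7135 × 0.966 = 6892
40–59: 4040 × 0.978 = 3951
60+: 16747 × 0.949 + 20889 × 0.516 = 15893 + 10779 = 26672
Net migration: 40–59 − 70 → 3881
Population now: 0–19=4911, 20–39=6892, 40–59=3881, 60+=26672
Scenario B total after 3 periods: 42356
Difference B − A = 42356 − 44433 = -2077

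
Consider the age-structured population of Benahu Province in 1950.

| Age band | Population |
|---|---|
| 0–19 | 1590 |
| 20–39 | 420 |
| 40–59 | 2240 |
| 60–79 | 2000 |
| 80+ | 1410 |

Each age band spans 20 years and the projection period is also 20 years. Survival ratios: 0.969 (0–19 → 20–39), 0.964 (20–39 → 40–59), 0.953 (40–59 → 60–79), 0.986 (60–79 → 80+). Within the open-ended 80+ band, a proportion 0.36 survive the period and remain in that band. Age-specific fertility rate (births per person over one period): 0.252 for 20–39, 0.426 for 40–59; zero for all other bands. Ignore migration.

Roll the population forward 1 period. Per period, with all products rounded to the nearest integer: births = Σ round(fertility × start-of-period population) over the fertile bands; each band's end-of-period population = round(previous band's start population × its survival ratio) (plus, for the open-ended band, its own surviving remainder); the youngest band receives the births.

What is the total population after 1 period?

After projecting period 1:
Births: 420 * 0.252 = 106, 2240 * 0.426 = 954 ⇒ total 1060
20–39: 1590 * 0.969 = 1541
40–59: 420 * 0.964 = 405
60–79: 2240 * 0.953 = 2135
80+: 2000 * 0.986 + 1410 * 0.36 = 1972 + 508 = 2480
Giving 1060 / 1541 / 405 / 2135 / 2480.
Total after period 1: 1060 + 1541 + 405 + 2135 + 2480 = 7621

7621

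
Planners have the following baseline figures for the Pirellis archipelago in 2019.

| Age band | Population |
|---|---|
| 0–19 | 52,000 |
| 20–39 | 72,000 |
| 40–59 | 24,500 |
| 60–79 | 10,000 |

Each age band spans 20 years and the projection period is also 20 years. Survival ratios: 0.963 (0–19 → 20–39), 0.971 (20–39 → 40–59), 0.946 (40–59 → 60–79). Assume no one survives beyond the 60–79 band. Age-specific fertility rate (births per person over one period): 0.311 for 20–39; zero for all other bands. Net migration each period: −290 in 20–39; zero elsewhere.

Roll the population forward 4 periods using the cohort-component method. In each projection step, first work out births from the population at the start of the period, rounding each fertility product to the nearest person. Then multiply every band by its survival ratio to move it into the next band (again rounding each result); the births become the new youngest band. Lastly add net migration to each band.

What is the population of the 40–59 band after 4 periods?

14196

(Bands numbered youngest = 1 to oldest = 4.)
After projecting period 1:
Births: 72000 × 0.311 = 22392
Band 2: 52000 × 0.963 = 50076
Band 3: 72000 × 0.971 = 69912
Band 4: 24500 × 0.946 = 23177
Net migration: Band 2 − 290 → 49786
Giving 22392 / 49786 / 69912 / 23177.
After projecting period 2:
Births: 49786 × 0.311 = 15483
Band 2: 22392 × 0.963 = 21563
Band 3: 49786 × 0.971 = 48342
Band 4: 69912 × 0.946 = 66137
Net migration: Band 2 − 290 → 21273
Giving 15483 / 21273 / 48342 / 66137.
After projecting period 3:
Births: 21273 × 0.311 = 6616
Band 2: 15483 × 0.963 = 14910
Band 3: 21273 × 0.971 = 20656
Band 4: 48342 × 0.946 = 45732
Net migration: Band 2 − 290 → 14620
Giving 6616 / 14620 / 20656 / 45732.
After projecting period 4:
Births: 14620 × 0.311 = 4547
Band 2: 6616 × 0.963 = 6371
Band 3: 14620 × 0.971 = 14196
Band 4: 20656 × 0.946 = 19541
Net migration: Band 2 − 290 → 6081
Giving 4547 / 6081 / 14196 / 19541.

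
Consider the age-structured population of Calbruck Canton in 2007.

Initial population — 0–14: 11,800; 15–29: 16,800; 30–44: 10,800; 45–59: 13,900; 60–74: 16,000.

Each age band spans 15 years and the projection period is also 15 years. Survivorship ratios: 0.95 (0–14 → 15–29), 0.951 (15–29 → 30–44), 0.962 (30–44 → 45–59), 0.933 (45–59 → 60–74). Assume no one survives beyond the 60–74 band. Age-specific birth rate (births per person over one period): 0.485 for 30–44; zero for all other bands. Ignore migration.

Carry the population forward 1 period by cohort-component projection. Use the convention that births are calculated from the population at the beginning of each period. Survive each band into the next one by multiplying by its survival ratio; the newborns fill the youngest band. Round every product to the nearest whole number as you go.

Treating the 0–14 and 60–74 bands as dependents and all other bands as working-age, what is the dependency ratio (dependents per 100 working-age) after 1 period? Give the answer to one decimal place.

48.5

Call the groups 1 to 5, youngest first.
Period 1:
Births: 10800 * 0.485 = 5238
Group 2: 11800 * 0.95 = 11210
Group 3: 16800 * 0.951 = 15977
Group 4: 10800 * 0.962 = 10390
Group 5: 13900 * 0.933 = 12969
→ [5238, 11210, 15977, 10390, 12969]
Dependents (band 0–14 + band 60–74) = 5238 + 12969 = 18207; working-age = 37577; ratio = 18207/37577 × 100 = 48.5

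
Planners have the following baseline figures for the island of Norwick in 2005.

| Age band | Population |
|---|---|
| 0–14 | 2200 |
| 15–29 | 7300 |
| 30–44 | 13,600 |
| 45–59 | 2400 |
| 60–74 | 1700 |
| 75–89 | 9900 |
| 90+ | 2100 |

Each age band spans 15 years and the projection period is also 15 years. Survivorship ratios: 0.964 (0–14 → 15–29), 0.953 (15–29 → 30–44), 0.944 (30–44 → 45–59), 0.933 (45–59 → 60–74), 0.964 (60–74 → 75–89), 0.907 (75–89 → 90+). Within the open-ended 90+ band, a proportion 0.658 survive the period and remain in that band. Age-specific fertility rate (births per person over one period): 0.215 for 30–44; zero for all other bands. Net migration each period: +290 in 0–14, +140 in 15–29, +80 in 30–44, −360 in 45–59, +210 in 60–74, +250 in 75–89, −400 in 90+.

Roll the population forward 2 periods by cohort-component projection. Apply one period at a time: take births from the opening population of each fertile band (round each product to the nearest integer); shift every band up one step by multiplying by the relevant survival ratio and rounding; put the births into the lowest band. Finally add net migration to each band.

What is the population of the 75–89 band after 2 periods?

2611

— Period 1 —
Births: 13600 × 0.215 = 2924
15–29: 2200 × 0.964 = 2121
30–44: 7300 × 0.953 = 6957
45–59: 13600 × 0.944 = 12838
60–74: 2400 × 0.933 = 2239
75–89: 1700 × 0.964 = 1639
90+: 9900 × 0.907 + 2100 × 0.658 = 8979 + 1382 = 10361
Net migration: 0–14 + 290 → 3214; 15–29 + 140 → 2261; 30–44 + 80 → 7037; 45–59 − 360 → 12478; 60–74 + 210 → 2449; 75–89 + 250 → 1889; 90+ − 400 → 9961
End of period: [3214, 2261, 7037, 12478, 2449, 1889, 9961]
— Period 2 —
Births: 7037 × 0.215 = 1513
15–29: 3214 × 0.964 = 3098
30–44: 2261 × 0.953 = 2155
45–59: 7037 × 0.944 = 6643
60–74: 12478 × 0.933 = 11642
75–89: 2449 × 0.964 = 2361
90+: 1889 × 0.907 + 9961 × 0.658 = 1713 + 6554 = 8267
Net migration: 0–14 + 290 → 1803; 15–29 + 140 → 3238; 30–44 + 80 → 2235; 45–59 − 360 → 6283; 60–74 + 210 → 11852; 75–89 + 250 → 2611; 90+ − 400 → 7867
End of period: [1803, 3238, 2235, 6283, 11852, 2611, 7867]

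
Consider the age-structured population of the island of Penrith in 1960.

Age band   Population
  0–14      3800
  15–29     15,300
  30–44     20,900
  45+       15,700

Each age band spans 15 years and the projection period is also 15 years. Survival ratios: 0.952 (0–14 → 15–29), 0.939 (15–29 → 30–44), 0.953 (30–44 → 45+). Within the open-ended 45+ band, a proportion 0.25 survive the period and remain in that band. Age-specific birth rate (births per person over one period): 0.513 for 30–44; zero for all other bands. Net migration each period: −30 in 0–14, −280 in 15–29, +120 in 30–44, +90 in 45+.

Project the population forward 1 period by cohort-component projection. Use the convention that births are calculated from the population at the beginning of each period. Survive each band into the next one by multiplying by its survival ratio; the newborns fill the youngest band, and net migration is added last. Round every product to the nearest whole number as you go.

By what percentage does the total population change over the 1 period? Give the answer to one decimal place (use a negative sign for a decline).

-5.8

Call the bands 1 to 4, youngest first.
[period 1]
Births: 20900 × 0.513 = 10722
Band 2: 3800 × 0.952 = 3618
Band 3: 15300 × 0.939 = 14367
Band 4: 20900 × 0.953 + 15700 × 0.25 = 19918 + 3925 = 23843
Net migration: Band 1 − 30 → 10692; Band 2 − 280 → 3338; Band 3 + 120 → 14487; Band 4 + 90 → 23933
Giving 10692 / 3338 / 14487 / 23933.
Total: 55700 → 52450; change = -3250; percentage change = -5.8%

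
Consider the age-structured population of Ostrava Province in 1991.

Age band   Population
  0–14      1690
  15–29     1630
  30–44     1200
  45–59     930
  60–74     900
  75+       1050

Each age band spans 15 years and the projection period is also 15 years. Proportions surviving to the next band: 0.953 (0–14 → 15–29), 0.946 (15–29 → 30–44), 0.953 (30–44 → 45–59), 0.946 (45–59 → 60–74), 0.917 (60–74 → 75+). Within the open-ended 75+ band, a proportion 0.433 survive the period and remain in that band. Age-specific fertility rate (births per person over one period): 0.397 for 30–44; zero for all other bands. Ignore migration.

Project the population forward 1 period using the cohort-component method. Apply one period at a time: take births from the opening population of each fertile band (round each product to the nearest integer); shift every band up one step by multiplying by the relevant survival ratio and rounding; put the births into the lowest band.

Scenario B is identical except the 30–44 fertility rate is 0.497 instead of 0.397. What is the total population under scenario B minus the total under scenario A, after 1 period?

After projecting period 1:
Births: 1200 × 0.397 = 476
15–29: 1690 × 0.953 = 1611
30–44: 1630 × 0.946 = 1542
45–59: 1200 × 0.953 = 1144
60–74: 930 × 0.946 = 880
75+: 900 × 0.917 + 1050 × 0.433 = 825 + 455 = 1280
Giving 476 / 1611 / 1542 / 1144 / 880 / 1280.
Scenario A total after 1 period: 6933
Scenario B projection —
After projecting period 1:
Births: 1200 × 0.497 = 596
15–29: 1690 × 0.953 = 1611
30–44: 1630 × 0.946 = 1542
45–59: 1200 × 0.953 = 1144
60–74: 930 × 0.946 = 880
75+: 900 × 0.917 + 1050 × 0.433 = 825 + 455 = 1280
Giving 596 / 1611 / 1542 / 1144 / 880 / 1280.
Scenario B total after 1 period: 7053
Difference B − A = 7053 − 6933 = 120

120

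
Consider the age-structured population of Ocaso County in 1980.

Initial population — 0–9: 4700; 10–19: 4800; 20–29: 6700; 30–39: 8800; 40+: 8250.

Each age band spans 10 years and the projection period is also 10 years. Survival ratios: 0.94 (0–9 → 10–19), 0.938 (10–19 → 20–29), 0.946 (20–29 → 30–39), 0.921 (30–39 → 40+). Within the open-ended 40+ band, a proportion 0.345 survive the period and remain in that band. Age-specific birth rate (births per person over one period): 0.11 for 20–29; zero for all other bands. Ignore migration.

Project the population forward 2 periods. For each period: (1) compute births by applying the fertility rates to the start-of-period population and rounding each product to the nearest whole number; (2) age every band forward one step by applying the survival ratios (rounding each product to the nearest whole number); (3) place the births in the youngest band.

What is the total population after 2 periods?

19206

[period 1]
Births: 6700 × 0.11 = 737
10–19: 4700 × 0.94 = 4418
20–29: 4800 × 0.938 = 4502
30–39: 6700 × 0.946 = 6338
40+: 8800 × 0.921 + 8250 × 0.345 = 8105 + 2846 = 10951
→ [737, 4418, 4502, 6338, 10951]
[period 2]
Births: 4502 × 0.11 = 495
10–19: 737 × 0.94 = 693
20–29: 4418 × 0.938 = 4144
30–39: 4502 × 0.946 = 4259
40+: 6338 × 0.921 + 10951 × 0.345 = 5837 + 3778 = 9615
→ [495, 693, 4144, 4259, 9615]
Total after period 2: 495 + 693 + 4144 + 4259 + 9615 = 19206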